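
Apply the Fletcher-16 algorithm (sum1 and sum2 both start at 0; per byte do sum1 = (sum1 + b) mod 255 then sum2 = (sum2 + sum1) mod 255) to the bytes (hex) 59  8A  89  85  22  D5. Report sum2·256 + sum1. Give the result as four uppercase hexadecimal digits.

Running sums (mod 255):
  after byte 0 (59): sum1=89, sum2=89
  after byte 1 (8A): sum1=227, sum2=61
  after byte 2 (89): sum1=109, sum2=170
  after byte 3 (85): sum1=242, sum2=157
  after byte 4 (22): sum1=21, sum2=178
  after byte 5 (D5): sum1=234, sum2=157
Checksum = sum2·256 + sum1 = 157·256 + 234 = 40426 = 0x9DEA.

9DEA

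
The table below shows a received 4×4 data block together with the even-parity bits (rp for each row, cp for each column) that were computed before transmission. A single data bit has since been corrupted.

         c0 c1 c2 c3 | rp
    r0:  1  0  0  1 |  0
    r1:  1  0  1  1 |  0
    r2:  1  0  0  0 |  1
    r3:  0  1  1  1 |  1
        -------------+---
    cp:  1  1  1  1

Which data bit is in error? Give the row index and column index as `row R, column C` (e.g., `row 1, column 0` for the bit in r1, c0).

Recompute each row's even parity and compare to rp:
  r0: data parity 0, sent rp 0 → ok
  r1: data parity 1, sent rp 0 → mismatch
  r2: data parity 1, sent rp 1 → ok
  r3: data parity 1, sent rp 1 → ok
Recompute each column's even parity and compare to cp:
  c0: data parity 1, sent cp 1 → ok
  c1: data parity 1, sent cp 1 → ok
  c2: data parity 0, sent cp 1 → mismatch
  c3: data parity 1, sent cp 1 → ok
Exactly one row (r1) and one column (c2) fail → the flipped bit is at their intersection.

row 1, column 2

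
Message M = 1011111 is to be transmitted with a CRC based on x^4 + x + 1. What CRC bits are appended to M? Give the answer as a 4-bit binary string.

Append 4 zeros: 10111110000. Divide by 10011 (XOR where the leading bit is 1):
  pos 0: 10111 XOR 10011 = 00100
  pos 2: 10011 XOR 10011 = 00000
Remainder (last 4 bits) = 0000. This is the CRC / FCS.

0000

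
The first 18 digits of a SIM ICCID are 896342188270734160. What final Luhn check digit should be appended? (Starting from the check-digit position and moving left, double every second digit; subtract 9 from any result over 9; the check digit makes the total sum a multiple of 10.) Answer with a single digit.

Partial digits right→left: 0 6 1 4 3 7 0 7 2 8 8 1 2 4 3 6 9 8
Double every second digit counting from the check-digit position (so the 1st, 3rd, 5th, ... of the partial from the right).
  doubled (with −9 where >9): 0 2 6 0 4 7 4 6 9 → sum 38
  kept as-is: 6 4 7 7 8 1 4 6 8 → sum 51
Total = 38 + 51 = 89.
Check digit = (10 − (89 mod 10)) mod 10 = 1.

1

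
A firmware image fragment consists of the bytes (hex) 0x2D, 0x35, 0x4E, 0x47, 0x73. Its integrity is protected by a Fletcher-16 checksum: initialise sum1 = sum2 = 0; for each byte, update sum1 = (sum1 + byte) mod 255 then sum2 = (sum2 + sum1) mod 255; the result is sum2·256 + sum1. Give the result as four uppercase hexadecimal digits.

A36B

Running sums (mod 255):
  after byte 0 (0x2D): sum1=45, sum2=45
  after byte 1 (0x35): sum1=98, sum2=143
  after byte 2 (0x4E): sum1=176, sum2=64
  after byte 3 (0x47): sum1=247, sum2=56
  after byte 4 (0x73): sum1=107, sum2=163
Checksum = sum2·256 + sum1 = 163·256 + 107 = 41835 = 0xA36B.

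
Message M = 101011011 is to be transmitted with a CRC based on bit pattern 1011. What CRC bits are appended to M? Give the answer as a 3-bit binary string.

Append 3 zeros: 101011011000. Divide by 1011 (XOR where the leading bit is 1):
  pos 0: 1010 XOR 1011 = 0001
  pos 3: 1110 XOR 1011 = 0101
  pos 4: 1011 XOR 1011 = 0000
  pos 8: 1000 XOR 1011 = 0011
Remainder (last 3 bits) = 011. This is the CRC / FCS.

011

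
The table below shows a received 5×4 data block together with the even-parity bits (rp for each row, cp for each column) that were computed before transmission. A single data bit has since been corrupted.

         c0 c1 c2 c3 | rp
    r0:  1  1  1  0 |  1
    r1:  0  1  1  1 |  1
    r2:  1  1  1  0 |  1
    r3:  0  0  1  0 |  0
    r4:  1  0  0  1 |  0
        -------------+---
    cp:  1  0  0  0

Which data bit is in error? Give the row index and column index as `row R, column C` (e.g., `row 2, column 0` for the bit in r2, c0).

Recompute each row's even parity and compare to rp:
  r0: data parity 1, sent rp 1 → ok
  r1: data parity 1, sent rp 1 → ok
  r2: data parity 1, sent rp 1 → ok
  r3: data parity 1, sent rp 0 → mismatch
  r4: data parity 0, sent rp 0 → ok
Recompute each column's even parity and compare to cp:
  c0: data parity 1, sent cp 1 → ok
  c1: data parity 1, sent cp 0 → mismatch
  c2: data parity 0, sent cp 0 → ok
  c3: data parity 0, sent cp 0 → ok
Exactly one row (r3) and one column (c1) fail → the flipped bit is at their intersection.

row 3, column 1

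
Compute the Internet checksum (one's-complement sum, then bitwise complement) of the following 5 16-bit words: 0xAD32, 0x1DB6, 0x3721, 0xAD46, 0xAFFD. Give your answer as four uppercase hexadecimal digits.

One's-complement addition (fold any carry out of bit 15 back into bit 0):
  0xAD32 + 0x1DB6 = 0x0CAE8
  0xCAE8 + 0x3721 = 0x10209 → wrap carry → 0x020A
  0x020A + 0xAD46 = 0x0AF50
  0xAF50 + 0xAFFD = 0x15F4D → wrap carry → 0x5F4E
One's-complement sum = 0x5F4E.
Checksum = ~0x5F4E & 0xFFFF = 0xA0B1.

A0B1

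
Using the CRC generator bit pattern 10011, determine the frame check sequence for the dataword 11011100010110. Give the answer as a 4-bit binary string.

Append 4 zeros: 110111000101100000. Divide by 10011 (XOR where the leading bit is 1):
  pos 0: 11011 XOR 10011 = 01000
  pos 1: 10001 XOR 10011 = 00010
  pos 4: 10000 XOR 10011 = 00011
  pos 7: 11101 XOR 10011 = 01110
  pos 8: 11101 XOR 10011 = 01110
  pos 9: 11100 XOR 10011 = 01111
  pos 10: 11110 XOR 10011 = 01101
  pos 11: 11010 XOR 10011 = 01001
  pos 12: 10010 XOR 10011 = 00001
Remainder (last 4 bits) = 0010. This is the CRC / FCS.

0010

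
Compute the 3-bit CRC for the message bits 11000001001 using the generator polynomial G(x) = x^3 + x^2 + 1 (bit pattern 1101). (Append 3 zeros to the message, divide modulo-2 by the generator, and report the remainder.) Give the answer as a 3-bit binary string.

Append 3 zeros: 11000001001000. Divide by 1101 (XOR where the leading bit is 1):
  pos 0: 1100 XOR 1101 = 0001
  pos 3: 1000 XOR 1101 = 0101
  pos 4: 1011 XOR 1101 = 0110
  pos 5: 1100 XOR 1101 = 0001
  pos 8: 1010 XOR 1101 = 0111
  pos 9: 1110 XOR 1101 = 0011
Remainder (last 3 bits) = 110. This is the CRC / FCS.

110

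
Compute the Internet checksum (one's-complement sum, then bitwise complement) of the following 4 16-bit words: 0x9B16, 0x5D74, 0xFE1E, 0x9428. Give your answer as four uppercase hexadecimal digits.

One's-complement addition (fold any carry out of bit 15 back into bit 0):
  0x9B16 + 0x5D74 = 0x0F88A
  0xF88A + 0xFE1E = 0x1F6A8 → wrap carry → 0xF6A9
  0xF6A9 + 0x9428 = 0x18AD1 → wrap carry → 0x8AD2
One's-complement sum = 0x8AD2.
Checksum = ~0x8AD2 & 0xFFFF = 0x752D.

752D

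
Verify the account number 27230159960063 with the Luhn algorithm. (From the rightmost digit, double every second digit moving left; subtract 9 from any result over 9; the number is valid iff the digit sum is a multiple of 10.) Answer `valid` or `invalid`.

From the right, keep odd positions and double even positions (subtract 9 from any doubled value over 9):
  doubled (positions 2,4,...): 3 0 9 1 0 4 4 → sum 21
  kept (positions 1,3,...): 3 0 6 9 1 3 7 → sum 29
Total = 50.
50 mod 10 = 0, so the number is valid.

valid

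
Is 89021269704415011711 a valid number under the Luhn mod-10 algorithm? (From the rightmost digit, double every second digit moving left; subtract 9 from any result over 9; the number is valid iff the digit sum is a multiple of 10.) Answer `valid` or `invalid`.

From the right, keep odd positions and double even positions (subtract 9 from any doubled value over 9):
  doubled (positions 2,4,...): 2 2 0 2 8 5 3 2 0 7 → sum 31
  kept (positions 1,3,...): 1 7 1 5 4 0 9 2 2 9 → sum 40
Total = 71.
71 mod 10 = 1, so the number is invalid.

invalid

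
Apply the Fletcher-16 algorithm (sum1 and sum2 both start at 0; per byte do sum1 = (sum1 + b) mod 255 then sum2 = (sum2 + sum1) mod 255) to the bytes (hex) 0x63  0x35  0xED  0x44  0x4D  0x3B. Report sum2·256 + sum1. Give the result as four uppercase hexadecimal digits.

Running sums (mod 255):
  after byte 0 (0x63): sum1=99, sum2=99
  after byte 1 (0x35): sum1=152, sum2=251
  after byte 2 (0xED): sum1=134, sum2=130
  after byte 3 (0x44): sum1=202, sum2=77
  after byte 4 (0x4D): sum1=24, sum2=101
  after byte 5 (0x3B): sum1=83, sum2=184
Checksum = sum2·256 + sum1 = 184·256 + 83 = 47187 = 0xB853.

B853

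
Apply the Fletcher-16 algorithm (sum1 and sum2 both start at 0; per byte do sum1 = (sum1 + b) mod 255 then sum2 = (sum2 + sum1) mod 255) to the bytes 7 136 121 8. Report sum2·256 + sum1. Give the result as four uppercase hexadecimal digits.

B011

Running sums (mod 255):
  after byte 0 (7): sum1=7, sum2=7
  after byte 1 (136): sum1=143, sum2=150
  after byte 2 (121): sum1=9, sum2=159
  after byte 3 (8): sum1=17, sum2=176
Checksum = sum2·256 + sum1 = 176·256 + 17 = 45073 = 0xB011.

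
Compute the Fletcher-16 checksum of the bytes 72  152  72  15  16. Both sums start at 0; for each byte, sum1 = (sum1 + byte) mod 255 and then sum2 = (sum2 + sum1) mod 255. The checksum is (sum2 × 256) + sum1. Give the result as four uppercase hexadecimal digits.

D248

Running sums (mod 255):
  after byte 0 (72): sum1=72, sum2=72
  after byte 1 (152): sum1=224, sum2=41
  after byte 2 (72): sum1=41, sum2=82
  after byte 3 (15): sum1=56, sum2=138
  after byte 4 (16): sum1=72, sum2=210
Checksum = sum2·256 + sum1 = 210·256 + 72 = 53832 = 0xD248.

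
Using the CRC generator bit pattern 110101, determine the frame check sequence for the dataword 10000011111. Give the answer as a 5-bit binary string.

Append 5 zeros: 1000001111100000. Divide by 110101 (XOR where the leading bit is 1):
  pos 0: 100000 XOR 110101 = 010101
  pos 1: 101011 XOR 110101 = 011110
  pos 2: 111101 XOR 110101 = 001000
  pos 4: 100011 XOR 110101 = 010110
  pos 5: 101101 XOR 110101 = 011000
  pos 6: 110000 XOR 110101 = 000101
  pos 9: 101000 XOR 110101 = 011101
  pos 10: 111010 XOR 110101 = 001111
Remainder (last 5 bits) = 01111. This is the CRC / FCS.

01111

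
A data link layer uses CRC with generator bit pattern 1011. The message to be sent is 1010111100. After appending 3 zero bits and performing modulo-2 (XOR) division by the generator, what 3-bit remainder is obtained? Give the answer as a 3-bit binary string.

101

Append 3 zeros: 1010111100000. Divide by 1011 (XOR where the leading bit is 1):
  pos 0: 1010 XOR 1011 = 0001
  pos 3: 1111 XOR 1011 = 0100
  pos 4: 1001 XOR 1011 = 0010
  pos 6: 1000 XOR 1011 = 0011
  pos 8: 1100 XOR 1011 = 0111
  pos 9: 1110 XOR 1011 = 0101
Remainder (last 3 bits) = 101. This is the CRC / FCS.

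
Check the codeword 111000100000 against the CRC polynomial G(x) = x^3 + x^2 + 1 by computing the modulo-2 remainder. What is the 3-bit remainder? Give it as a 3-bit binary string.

Modulo-2 division of 111000100000 by 1101:
  pos 0: 1110 XOR 1101 = 0011
  pos 2: 1100 XOR 1101 = 0001
  pos 5: 1100 XOR 1101 = 0001
  pos 8: 1000 XOR 1101 = 0101
Remainder = 101 (nonzero — an error is detected).

101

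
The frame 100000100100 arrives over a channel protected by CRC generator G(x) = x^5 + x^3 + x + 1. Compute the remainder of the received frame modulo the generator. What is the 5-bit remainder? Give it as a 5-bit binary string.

Modulo-2 division of 100000100100 by 101011:
  pos 0: 100000 XOR 101011 = 001011
  pos 2: 101110 XOR 101011 = 000101
  pos 5: 101010 XOR 101011 = 000001
Remainder = 00010 (nonzero — an error is detected).

00010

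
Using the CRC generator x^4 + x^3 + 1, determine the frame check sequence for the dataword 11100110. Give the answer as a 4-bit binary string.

0110

Append 4 zeros: 111001100000. Divide by 11001 (XOR where the leading bit is 1):
  pos 0: 11100 XOR 11001 = 00101
  pos 2: 10111 XOR 11001 = 01110
  pos 3: 11100 XOR 11001 = 00101
  pos 5: 10100 XOR 11001 = 01101
  pos 6: 11010 XOR 11001 = 00011
Remainder (last 4 bits) = 0110. This is the CRC / FCS.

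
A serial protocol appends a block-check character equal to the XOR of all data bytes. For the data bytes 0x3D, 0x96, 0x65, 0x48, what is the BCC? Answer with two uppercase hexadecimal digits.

XOR the bytes together:
  start with 0x3D
  0x3D ⊕ 0x96 = 0xAB
  0xAB ⊕ 0x65 = 0xCE
  0xCE ⊕ 0x48 = 0x86

86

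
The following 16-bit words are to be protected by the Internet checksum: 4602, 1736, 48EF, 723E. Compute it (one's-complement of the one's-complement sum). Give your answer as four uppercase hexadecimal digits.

E799

One's-complement addition (fold any carry out of bit 15 back into bit 0):
  0x4602 + 0x1736 = 0x05D38
  0x5D38 + 0x48EF = 0x0A627
  0xA627 + 0x723E = 0x11865 → wrap carry → 0x1866
One's-complement sum = 0x1866.
Checksum = ~0x1866 & 0xFFFF = 0xE799.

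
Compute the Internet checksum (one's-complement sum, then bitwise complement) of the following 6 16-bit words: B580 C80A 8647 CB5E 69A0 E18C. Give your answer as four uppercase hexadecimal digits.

One's-complement addition (fold any carry out of bit 15 back into bit 0):
  0xB580 + 0xC80A = 0x17D8A → wrap carry → 0x7D8B
  0x7D8B + 0x8647 = 0x103D2 → wrap carry → 0x03D3
  0x03D3 + 0xCB5E = 0x0CF31
  0xCF31 + 0x69A0 = 0x138D1 → wrap carry → 0x38D2
  0x38D2 + 0xE18C = 0x11A5E → wrap carry → 0x1A5F
One's-complement sum = 0x1A5F.
Checksum = ~0x1A5F & 0xFFFF = 0xE5A0.

E5A0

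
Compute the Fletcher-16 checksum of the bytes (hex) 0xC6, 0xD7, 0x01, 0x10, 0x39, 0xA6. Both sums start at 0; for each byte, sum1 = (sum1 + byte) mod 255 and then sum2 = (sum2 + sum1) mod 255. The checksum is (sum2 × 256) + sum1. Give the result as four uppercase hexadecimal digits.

Running sums (mod 255):
  after byte 0 (0xC6): sum1=198, sum2=198
  after byte 1 (0xD7): sum1=158, sum2=101
  after byte 2 (0x01): sum1=159, sum2=5
  after byte 3 (0x10): sum1=175, sum2=180
  after byte 4 (0x39): sum1=232, sum2=157
  after byte 5 (0xA6): sum1=143, sum2=45
Checksum = sum2·256 + sum1 = 45·256 + 143 = 11663 = 0x2D8F.

2D8F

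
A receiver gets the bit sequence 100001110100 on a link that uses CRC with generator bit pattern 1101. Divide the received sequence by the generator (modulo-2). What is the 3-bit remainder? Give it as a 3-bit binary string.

001

Modulo-2 division of 100001110100 by 1101:
  pos 0: 1000 XOR 1101 = 0101
  pos 1: 1010 XOR 1101 = 0111
  pos 2: 1111 XOR 1101 = 0010
  pos 4: 1011 XOR 1101 = 0110
  pos 5: 1100 XOR 1101 = 0001
  pos 8: 1100 XOR 1101 = 0001
Remainder = 001 (nonzero — an error is detected).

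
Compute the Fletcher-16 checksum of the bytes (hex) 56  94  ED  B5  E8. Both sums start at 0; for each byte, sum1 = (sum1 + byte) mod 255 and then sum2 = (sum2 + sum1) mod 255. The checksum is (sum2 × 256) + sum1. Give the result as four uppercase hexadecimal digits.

Running sums (mod 255):
  after byte 0 (56): sum1=86, sum2=86
  after byte 1 (94): sum1=234, sum2=65
  after byte 2 (ED): sum1=216, sum2=26
  after byte 3 (B5): sum1=142, sum2=168
  after byte 4 (E8): sum1=119, sum2=32
Checksum = sum2·256 + sum1 = 32·256 + 119 = 8311 = 0x2077.

2077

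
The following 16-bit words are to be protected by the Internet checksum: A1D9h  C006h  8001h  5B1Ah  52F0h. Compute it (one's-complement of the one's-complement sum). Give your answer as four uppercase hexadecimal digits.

One's-complement addition (fold any carry out of bit 15 back into bit 0):
  0xA1D9 + 0xC006 = 0x161DF → wrap carry → 0x61E0
  0x61E0 + 0x8001 = 0x0E1E1
  0xE1E1 + 0x5B1A = 0x13CFB → wrap carry → 0x3CFC
  0x3CFC + 0x52F0 = 0x08FEC
One's-complement sum = 0x8FEC.
Checksum = ~0x8FEC & 0xFFFF = 0x7013.

7013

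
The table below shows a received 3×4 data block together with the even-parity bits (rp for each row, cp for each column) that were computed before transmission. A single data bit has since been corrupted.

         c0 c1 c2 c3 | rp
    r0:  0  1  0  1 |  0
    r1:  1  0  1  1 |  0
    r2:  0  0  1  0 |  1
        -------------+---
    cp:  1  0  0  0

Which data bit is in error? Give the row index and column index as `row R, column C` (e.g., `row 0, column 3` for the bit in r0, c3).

row 1, column 1

Recompute each row's even parity and compare to rp:
  r0: data parity 0, sent rp 0 → ok
  r1: data parity 1, sent rp 0 → mismatch
  r2: data parity 1, sent rp 1 → ok
Recompute each column's even parity and compare to cp:
  c0: data parity 1, sent cp 1 → ok
  c1: data parity 1, sent cp 0 → mismatch
  c2: data parity 0, sent cp 0 → ok
  c3: data parity 0, sent cp 0 → ok
Exactly one row (r1) and one column (c1) fail → the flipped bit is at their intersection.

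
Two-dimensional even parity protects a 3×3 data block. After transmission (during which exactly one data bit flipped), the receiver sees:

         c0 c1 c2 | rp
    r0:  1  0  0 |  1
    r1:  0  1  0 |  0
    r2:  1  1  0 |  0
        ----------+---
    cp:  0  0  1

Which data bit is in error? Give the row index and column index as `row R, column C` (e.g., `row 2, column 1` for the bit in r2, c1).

row 1, column 2

Recompute each row's even parity and compare to rp:
  r0: data parity 1, sent rp 1 → ok
  r1: data parity 1, sent rp 0 → mismatch
  r2: data parity 0, sent rp 0 → ok
Recompute each column's even parity and compare to cp:
  c0: data parity 0, sent cp 0 → ok
  c1: data parity 0, sent cp 0 → ok
  c2: data parity 0, sent cp 1 → mismatch
Exactly one row (r1) and one column (c2) fail → the flipped bit is at their intersection.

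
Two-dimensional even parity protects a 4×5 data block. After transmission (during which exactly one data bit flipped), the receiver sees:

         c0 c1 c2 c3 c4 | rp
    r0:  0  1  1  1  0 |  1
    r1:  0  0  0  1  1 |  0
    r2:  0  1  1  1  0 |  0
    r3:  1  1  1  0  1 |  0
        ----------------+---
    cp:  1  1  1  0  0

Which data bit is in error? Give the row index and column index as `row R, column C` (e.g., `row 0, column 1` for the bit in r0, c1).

row 2, column 3

Recompute each row's even parity and compare to rp:
  r0: data parity 1, sent rp 1 → ok
  r1: data parity 0, sent rp 0 → ok
  r2: data parity 1, sent rp 0 → mismatch
  r3: data parity 0, sent rp 0 → ok
Recompute each column's even parity and compare to cp:
  c0: data parity 1, sent cp 1 → ok
  c1: data parity 1, sent cp 1 → ok
  c2: data parity 1, sent cp 1 → ok
  c3: data parity 1, sent cp 0 → mismatch
  c4: data parity 0, sent cp 0 → ok
Exactly one row (r2) and one column (c3) fail → the flipped bit is at their intersection.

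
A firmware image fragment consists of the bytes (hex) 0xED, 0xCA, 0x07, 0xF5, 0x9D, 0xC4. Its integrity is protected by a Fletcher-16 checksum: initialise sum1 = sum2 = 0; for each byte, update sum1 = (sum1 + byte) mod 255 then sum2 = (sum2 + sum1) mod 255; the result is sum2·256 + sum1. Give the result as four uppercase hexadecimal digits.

8718

Running sums (mod 255):
  after byte 0 (0xED): sum1=237, sum2=237
  after byte 1 (0xCA): sum1=184, sum2=166
  after byte 2 (0x07): sum1=191, sum2=102
  after byte 3 (0xF5): sum1=181, sum2=28
  after byte 4 (0x9D): sum1=83, sum2=111
  after byte 5 (0xC4): sum1=24, sum2=135
Checksum = sum2·256 + sum1 = 135·256 + 24 = 34584 = 0x8718.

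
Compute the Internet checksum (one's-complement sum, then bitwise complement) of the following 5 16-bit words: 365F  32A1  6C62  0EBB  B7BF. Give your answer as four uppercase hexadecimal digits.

One's-complement addition (fold any carry out of bit 15 back into bit 0):
  0x365F + 0x32A1 = 0x06900
  0x6900 + 0x6C62 = 0x0D562
  0xD562 + 0x0EBB = 0x0E41D
  0xE41D + 0xB7BF = 0x19BDC → wrap carry → 0x9BDD
One's-complement sum = 0x9BDD.
Checksum = ~0x9BDD & 0xFFFF = 0x6422.

6422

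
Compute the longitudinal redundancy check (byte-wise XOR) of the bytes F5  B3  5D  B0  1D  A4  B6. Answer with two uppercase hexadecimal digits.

XOR the bytes together:
  start with 0xF5
  0xF5 ⊕ 0xB3 = 0x46
  0x46 ⊕ 0x5D = 0x1B
  0x1B ⊕ 0xB0 = 0xAB
  0xAB ⊕ 0x1D = 0xB6
  0xB6 ⊕ 0xA4 = 0x12
  0x12 ⊕ 0xB6 = 0xA4

A4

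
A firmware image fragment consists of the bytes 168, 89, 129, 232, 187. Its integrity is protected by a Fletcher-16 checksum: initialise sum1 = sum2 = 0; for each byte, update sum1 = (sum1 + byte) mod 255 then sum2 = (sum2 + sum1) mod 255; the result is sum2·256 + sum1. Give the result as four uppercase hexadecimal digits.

Running sums (mod 255):
  after byte 0 (168): sum1=168, sum2=168
  after byte 1 (89): sum1=2, sum2=170
  after byte 2 (129): sum1=131, sum2=46
  after byte 3 (232): sum1=108, sum2=154
  after byte 4 (187): sum1=40, sum2=194
Checksum = sum2·256 + sum1 = 194·256 + 40 = 49704 = 0xC228.

C228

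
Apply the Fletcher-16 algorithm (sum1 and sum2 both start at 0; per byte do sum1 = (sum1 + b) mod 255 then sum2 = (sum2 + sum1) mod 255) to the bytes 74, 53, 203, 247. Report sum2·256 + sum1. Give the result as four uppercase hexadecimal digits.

Running sums (mod 255):
  after byte 0 (74): sum1=74, sum2=74
  after byte 1 (53): sum1=127, sum2=201
  after byte 2 (203): sum1=75, sum2=21
  after byte 3 (247): sum1=67, sum2=88
Checksum = sum2·256 + sum1 = 88·256 + 67 = 22595 = 0x5843.

5843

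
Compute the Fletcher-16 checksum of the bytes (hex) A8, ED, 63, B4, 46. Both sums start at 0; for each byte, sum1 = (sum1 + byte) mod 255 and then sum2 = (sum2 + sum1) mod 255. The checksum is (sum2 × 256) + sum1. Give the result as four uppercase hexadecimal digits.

Running sums (mod 255):
  after byte 0 (A8): sum1=168, sum2=168
  after byte 1 (ED): sum1=150, sum2=63
  after byte 2 (63): sum1=249, sum2=57
  after byte 3 (B4): sum1=174, sum2=231
  after byte 4 (46): sum1=244, sum2=220
Checksum = sum2·256 + sum1 = 220·256 + 244 = 56564 = 0xDCF4.

DCF4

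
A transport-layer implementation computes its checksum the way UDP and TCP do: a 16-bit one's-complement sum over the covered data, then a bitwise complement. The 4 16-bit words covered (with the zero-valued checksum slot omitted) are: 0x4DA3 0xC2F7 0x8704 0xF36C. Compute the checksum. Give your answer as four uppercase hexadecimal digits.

One's-complement addition (fold any carry out of bit 15 back into bit 0):
  0x4DA3 + 0xC2F7 = 0x1109A → wrap carry → 0x109B
  0x109B + 0x8704 = 0x0979F
  0x979F + 0xF36C = 0x18B0B → wrap carry → 0x8B0C
One's-complement sum = 0x8B0C.
Checksum = ~0x8B0C & 0xFFFF = 0x74F3.

74F3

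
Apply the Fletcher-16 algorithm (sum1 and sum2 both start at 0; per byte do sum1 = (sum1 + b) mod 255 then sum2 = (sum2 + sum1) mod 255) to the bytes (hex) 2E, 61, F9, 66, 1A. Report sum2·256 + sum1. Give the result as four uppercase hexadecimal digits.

Running sums (mod 255):
  after byte 0 (2E): sum1=46, sum2=46
  after byte 1 (61): sum1=143, sum2=189
  after byte 2 (F9): sum1=137, sum2=71
  after byte 3 (66): sum1=239, sum2=55
  after byte 4 (1A): sum1=10, sum2=65
Checksum = sum2·256 + sum1 = 65·256 + 10 = 16650 = 0x410A.

410A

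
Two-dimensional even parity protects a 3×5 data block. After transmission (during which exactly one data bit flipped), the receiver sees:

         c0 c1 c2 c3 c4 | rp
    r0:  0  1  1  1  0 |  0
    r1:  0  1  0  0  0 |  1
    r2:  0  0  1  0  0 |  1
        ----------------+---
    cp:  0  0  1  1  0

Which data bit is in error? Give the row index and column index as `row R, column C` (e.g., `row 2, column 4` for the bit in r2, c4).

row 0, column 2

Recompute each row's even parity and compare to rp:
  r0: data parity 1, sent rp 0 → mismatch
  r1: data parity 1, sent rp 1 → ok
  r2: data parity 1, sent rp 1 → ok
Recompute each column's even parity and compare to cp:
  c0: data parity 0, sent cp 0 → ok
  c1: data parity 0, sent cp 0 → ok
  c2: data parity 0, sent cp 1 → mismatch
  c3: data parity 1, sent cp 1 → ok
  c4: data parity 0, sent cp 0 → ok
Exactly one row (r0) and one column (c2) fail → the flipped bit is at their intersection.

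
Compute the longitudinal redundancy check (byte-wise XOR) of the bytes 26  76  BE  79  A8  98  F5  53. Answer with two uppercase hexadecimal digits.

XOR the bytes together:
  start with 0x26
  0x26 ⊕ 0x76 = 0x50
  0x50 ⊕ 0xBE = 0xEE
  0xEE ⊕ 0x79 = 0x97
  0x97 ⊕ 0xA8 = 0x3F
  0x3F ⊕ 0x98 = 0xA7
  0xA7 ⊕ 0xF5 = 0x52
  0x52 ⊕ 0x53 = 0x01

01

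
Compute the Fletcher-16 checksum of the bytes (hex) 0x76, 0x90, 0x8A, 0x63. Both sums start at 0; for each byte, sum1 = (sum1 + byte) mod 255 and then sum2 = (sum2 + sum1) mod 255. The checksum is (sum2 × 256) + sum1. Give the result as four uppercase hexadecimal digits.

04F4

Running sums (mod 255):
  after byte 0 (0x76): sum1=118, sum2=118
  after byte 1 (0x90): sum1=7, sum2=125
  after byte 2 (0x8A): sum1=145, sum2=15
  after byte 3 (0x63): sum1=244, sum2=4
Checksum = sum2·256 + sum1 = 4·256 + 244 = 1268 = 0x04F4.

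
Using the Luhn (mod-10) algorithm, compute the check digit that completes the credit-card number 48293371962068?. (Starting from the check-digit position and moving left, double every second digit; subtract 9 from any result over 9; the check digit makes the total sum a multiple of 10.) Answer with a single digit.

Partial digits right→left: 8 6 0 2 6 9 1 7 3 3 9 2 8 4
Double every second digit counting from the check-digit position (so the 1st, 3rd, 5th, ... of the partial from the right).
  doubled (with −9 where >9): 7 0 3 2 6 9 7 → sum 34
  kept as-is: 6 2 9 7 3 2 4 → sum 33
Total = 34 + 33 = 67.
Check digit = (10 − (67 mod 10)) mod 10 = 3.

3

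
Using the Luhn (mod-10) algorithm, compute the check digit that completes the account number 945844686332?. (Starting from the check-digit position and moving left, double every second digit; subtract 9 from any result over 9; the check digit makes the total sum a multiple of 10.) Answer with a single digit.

Partial digits right→left: 2 3 3 6 8 6 4 4 8 5 4 9
Double every second digit counting from the check-digit position (so the 1st, 3rd, 5th, ... of the partial from the right).
  doubled (with −9 where >9): 4 6 7 8 7 8 → sum 40
  kept as-is: 3 6 6 4 5 9 → sum 33
Total = 40 + 33 = 73.
Check digit = (10 − (73 mod 10)) mod 10 = 7.

7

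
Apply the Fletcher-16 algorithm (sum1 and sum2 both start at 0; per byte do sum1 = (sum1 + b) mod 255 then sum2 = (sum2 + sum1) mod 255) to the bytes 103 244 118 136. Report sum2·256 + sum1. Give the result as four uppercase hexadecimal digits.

Running sums (mod 255):
  after byte 0 (103): sum1=103, sum2=103
  after byte 1 (244): sum1=92, sum2=195
  after byte 2 (118): sum1=210, sum2=150
  after byte 3 (136): sum1=91, sum2=241
Checksum = sum2·256 + sum1 = 241·256 + 91 = 61787 = 0xF15B.

F15B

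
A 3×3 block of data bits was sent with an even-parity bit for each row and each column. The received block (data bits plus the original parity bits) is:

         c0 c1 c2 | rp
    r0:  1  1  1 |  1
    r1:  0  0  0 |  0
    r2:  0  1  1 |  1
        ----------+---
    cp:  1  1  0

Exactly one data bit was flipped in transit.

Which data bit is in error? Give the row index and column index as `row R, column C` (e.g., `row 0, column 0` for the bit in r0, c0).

Recompute each row's even parity and compare to rp:
  r0: data parity 1, sent rp 1 → ok
  r1: data parity 0, sent rp 0 → ok
  r2: data parity 0, sent rp 1 → mismatch
Recompute each column's even parity and compare to cp:
  c0: data parity 1, sent cp 1 → ok
  c1: data parity 0, sent cp 1 → mismatch
  c2: data parity 0, sent cp 0 → ok
Exactly one row (r2) and one column (c1) fail → the flipped bit is at their intersection.

row 2, column 1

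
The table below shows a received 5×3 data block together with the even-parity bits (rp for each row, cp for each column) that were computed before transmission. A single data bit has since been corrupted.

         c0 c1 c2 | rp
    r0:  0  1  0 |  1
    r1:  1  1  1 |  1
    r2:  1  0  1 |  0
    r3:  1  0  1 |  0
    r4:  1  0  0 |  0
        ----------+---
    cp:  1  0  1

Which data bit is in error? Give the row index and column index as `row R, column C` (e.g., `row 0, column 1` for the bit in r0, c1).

row 4, column 0

Recompute each row's even parity and compare to rp:
  r0: data parity 1, sent rp 1 → ok
  r1: data parity 1, sent rp 1 → ok
  r2: data parity 0, sent rp 0 → ok
  r3: data parity 0, sent rp 0 → ok
  r4: data parity 1, sent rp 0 → mismatch
Recompute each column's even parity and compare to cp:
  c0: data parity 0, sent cp 1 → mismatch
  c1: data parity 0, sent cp 0 → ok
  c2: data parity 1, sent cp 1 → ok
Exactly one row (r4) and one column (c0) fail → the flipped bit is at their intersection.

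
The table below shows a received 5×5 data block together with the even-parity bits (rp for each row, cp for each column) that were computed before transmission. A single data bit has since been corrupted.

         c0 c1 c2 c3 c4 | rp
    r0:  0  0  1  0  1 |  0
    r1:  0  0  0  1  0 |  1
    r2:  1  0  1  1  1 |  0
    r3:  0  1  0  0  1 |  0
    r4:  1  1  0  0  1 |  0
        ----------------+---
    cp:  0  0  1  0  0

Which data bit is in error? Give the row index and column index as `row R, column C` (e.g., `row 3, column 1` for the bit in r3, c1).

row 4, column 2

Recompute each row's even parity and compare to rp:
  r0: data parity 0, sent rp 0 → ok
  r1: data parity 1, sent rp 1 → ok
  r2: data parity 0, sent rp 0 → ok
  r3: data parity 0, sent rp 0 → ok
  r4: data parity 1, sent rp 0 → mismatch
Recompute each column's even parity and compare to cp:
  c0: data parity 0, sent cp 0 → ok
  c1: data parity 0, sent cp 0 → ok
  c2: data parity 0, sent cp 1 → mismatch
  c3: data parity 0, sent cp 0 → ok
  c4: data parity 0, sent cp 0 → ok
Exactly one row (r4) and one column (c2) fail → the flipped bit is at their intersection.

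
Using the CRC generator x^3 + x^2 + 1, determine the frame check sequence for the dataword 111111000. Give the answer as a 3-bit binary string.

011

Append 3 zeros: 111111000000. Divide by 1101 (XOR where the leading bit is 1):
  pos 0: 1111 XOR 1101 = 0010
  pos 2: 1011 XOR 1101 = 0110
  pos 3: 1100 XOR 1101 = 0001
  pos 6: 1000 XOR 1101 = 0101
  pos 7: 1010 XOR 1101 = 0111
  pos 8: 1110 XOR 1101 = 0011
Remainder (last 3 bits) = 011. This is the CRC / FCS.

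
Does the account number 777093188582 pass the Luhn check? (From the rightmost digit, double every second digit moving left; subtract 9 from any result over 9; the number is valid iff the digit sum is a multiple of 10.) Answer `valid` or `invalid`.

From the right, keep odd positions and double even positions (subtract 9 from any doubled value over 9):
  doubled (positions 2,4,...): 7 7 2 9 5 5 → sum 35
  kept (positions 1,3,...): 2 5 8 3 0 7 → sum 25
Total = 60.
60 mod 10 = 0, so the number is valid.

valid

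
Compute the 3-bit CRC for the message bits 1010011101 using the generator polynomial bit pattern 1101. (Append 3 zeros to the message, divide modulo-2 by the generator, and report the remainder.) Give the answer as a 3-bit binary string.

Append 3 zeros: 1010011101000. Divide by 1101 (XOR where the leading bit is 1):
  pos 0: 1010 XOR 1101 = 0111
  pos 1: 1110 XOR 1101 = 0011
  pos 3: 1111 XOR 1101 = 0010
  pos 5: 1010 XOR 1101 = 0111
  pos 6: 1111 XOR 1101 = 0010
  pos 8: 1000 XOR 1101 = 0101
  pos 9: 1010 XOR 1101 = 0111
Remainder (last 3 bits) = 111. This is the CRC / FCS.

111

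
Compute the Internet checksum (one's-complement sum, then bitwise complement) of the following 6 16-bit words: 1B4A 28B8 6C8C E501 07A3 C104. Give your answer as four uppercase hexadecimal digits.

One's-complement addition (fold any carry out of bit 15 back into bit 0):
  0x1B4A + 0x28B8 = 0x04402
  0x4402 + 0x6C8C = 0x0B08E
  0xB08E + 0xE501 = 0x1958F → wrap carry → 0x9590
  0x9590 + 0x07A3 = 0x09D33
  0x9D33 + 0xC104 = 0x15E37 → wrap carry → 0x5E38
One's-complement sum = 0x5E38.
Checksum = ~0x5E38 & 0xFFFF = 0xA1C7.

A1C7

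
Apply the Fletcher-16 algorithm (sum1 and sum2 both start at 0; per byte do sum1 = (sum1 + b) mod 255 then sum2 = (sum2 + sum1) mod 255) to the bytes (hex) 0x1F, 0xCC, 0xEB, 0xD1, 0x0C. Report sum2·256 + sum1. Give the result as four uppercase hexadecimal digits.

42B5

Running sums (mod 255):
  after byte 0 (0x1F): sum1=31, sum2=31
  after byte 1 (0xCC): sum1=235, sum2=11
  after byte 2 (0xEB): sum1=215, sum2=226
  after byte 3 (0xD1): sum1=169, sum2=140
  after byte 4 (0x0C): sum1=181, sum2=66
Checksum = sum2·256 + sum1 = 66·256 + 181 = 17077 = 0x42B5.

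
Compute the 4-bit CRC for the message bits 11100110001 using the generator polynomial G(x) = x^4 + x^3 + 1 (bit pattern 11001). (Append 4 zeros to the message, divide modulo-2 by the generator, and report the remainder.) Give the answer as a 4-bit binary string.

Append 4 zeros: 111001100010000. Divide by 11001 (XOR where the leading bit is 1):
  pos 0: 11100 XOR 11001 = 00101
  pos 2: 10111 XOR 11001 = 01110
  pos 3: 11100 XOR 11001 = 00101
  pos 5: 10100 XOR 11001 = 01101
  pos 6: 11011 XOR 11001 = 00010
  pos 9: 10000 XOR 11001 = 01001
  pos 10: 10010 XOR 11001 = 01011
Remainder (last 4 bits) = 1011. This is the CRC / FCS.

1011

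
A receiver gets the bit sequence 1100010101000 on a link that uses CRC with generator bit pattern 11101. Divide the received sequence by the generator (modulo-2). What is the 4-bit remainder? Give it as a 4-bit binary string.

0100

Modulo-2 division of 1100010101000 by 11101:
  pos 0: 11000 XOR 11101 = 00101
  pos 2: 10110 XOR 11101 = 01011
  pos 3: 10111 XOR 11101 = 01010
  pos 4: 10100 XOR 11101 = 01001
  pos 5: 10011 XOR 11101 = 01110
  pos 6: 11100 XOR 11101 = 00001
Remainder = 0100 (nonzero — an error is detected).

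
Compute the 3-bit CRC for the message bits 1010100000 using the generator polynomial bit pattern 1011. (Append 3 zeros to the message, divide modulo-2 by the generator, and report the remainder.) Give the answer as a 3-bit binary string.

110

Append 3 zeros: 1010100000000. Divide by 1011 (XOR where the leading bit is 1):
  pos 0: 1010 XOR 1011 = 0001
  pos 3: 1100 XOR 1011 = 0111
  pos 4: 1110 XOR 1011 = 0101
  pos 5: 1010 XOR 1011 = 0001
  pos 8: 1000 XOR 1011 = 0011
Remainder (last 3 bits) = 110. This is the CRC / FCS.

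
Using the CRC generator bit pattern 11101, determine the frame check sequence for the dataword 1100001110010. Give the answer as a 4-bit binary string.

Append 4 zeros: 11000011100100000. Divide by 11101 (XOR where the leading bit is 1):
  pos 0: 11000 XOR 11101 = 00101
  pos 2: 10101 XOR 11101 = 01000
  pos 3: 10001 XOR 11101 = 01100
  pos 4: 11001 XOR 11101 = 00100
  pos 6: 10000 XOR 11101 = 01101
  pos 7: 11011 XOR 11101 = 00110
  pos 9: 11000 XOR 11101 = 00101
  pos 11: 10100 XOR 11101 = 01001
  pos 12: 10010 XOR 11101 = 01111
Remainder (last 4 bits) = 1111. This is the CRC / FCS.

1111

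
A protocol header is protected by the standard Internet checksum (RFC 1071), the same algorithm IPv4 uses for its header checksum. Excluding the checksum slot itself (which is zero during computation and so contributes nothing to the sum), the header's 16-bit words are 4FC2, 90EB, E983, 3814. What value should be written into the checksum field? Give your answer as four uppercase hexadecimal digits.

FDB9

One's-complement addition (fold any carry out of bit 15 back into bit 0):
  0x4FC2 + 0x90EB = 0x0E0AD
  0xE0AD + 0xE983 = 0x1CA30 → wrap carry → 0xCA31
  0xCA31 + 0x3814 = 0x10245 → wrap carry → 0x0246
One's-complement sum = 0x0246.
Checksum = ~0x0246 & 0xFFFF = 0xFDB9.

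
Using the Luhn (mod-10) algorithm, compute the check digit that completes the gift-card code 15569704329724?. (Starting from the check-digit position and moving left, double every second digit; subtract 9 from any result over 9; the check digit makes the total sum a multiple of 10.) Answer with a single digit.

Partial digits right→left: 4 2 7 9 2 3 4 0 7 9 6 5 5 1
Double every second digit counting from the check-digit position (so the 1st, 3rd, 5th, ... of the partial from the right).
  doubled (with −9 where >9): 8 5 4 8 5 3 1 → sum 34
  kept as-is: 2 9 3 0 9 5 1 → sum 29
Total = 34 + 29 = 63.
Check digit = (10 − (63 mod 10)) mod 10 = 7.

7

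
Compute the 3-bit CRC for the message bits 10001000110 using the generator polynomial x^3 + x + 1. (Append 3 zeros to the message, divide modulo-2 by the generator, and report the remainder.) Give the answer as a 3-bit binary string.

000

Append 3 zeros: 10001000110000. Divide by 1011 (XOR where the leading bit is 1):
  pos 0: 1000 XOR 1011 = 0011
  pos 2: 1110 XOR 1011 = 0101
  pos 3: 1010 XOR 1011 = 0001
  pos 6: 1011 XOR 1011 = 0000
Remainder (last 3 bits) = 000. This is the CRC / FCS.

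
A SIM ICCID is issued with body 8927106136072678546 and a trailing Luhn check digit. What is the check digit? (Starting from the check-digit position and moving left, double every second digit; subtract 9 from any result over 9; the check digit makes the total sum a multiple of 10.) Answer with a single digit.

7

Partial digits right→left: 6 4 5 8 7 6 2 7 0 6 3 1 6 0 1 7 2 9 8
Double every second digit counting from the check-digit position (so the 1st, 3rd, 5th, ... of the partial from the right).
  doubled (with −9 where >9): 3 1 5 4 0 6 3 2 4 7 → sum 35
  kept as-is: 4 8 6 7 6 1 0 7 9 → sum 48
Total = 35 + 48 = 83.
Check digit = (10 − (83 mod 10)) mod 10 = 7.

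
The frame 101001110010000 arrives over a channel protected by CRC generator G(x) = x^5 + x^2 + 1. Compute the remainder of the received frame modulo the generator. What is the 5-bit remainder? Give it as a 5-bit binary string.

Modulo-2 division of 101001110010000 by 100101:
  pos 0: 101001 XOR 100101 = 001100
  pos 2: 110011 XOR 100101 = 010110
  pos 3: 101100 XOR 100101 = 001001
  pos 5: 100101 XOR 100101 = 000000
Remainder = 00000 (zero — the frame passes the CRC check).

00000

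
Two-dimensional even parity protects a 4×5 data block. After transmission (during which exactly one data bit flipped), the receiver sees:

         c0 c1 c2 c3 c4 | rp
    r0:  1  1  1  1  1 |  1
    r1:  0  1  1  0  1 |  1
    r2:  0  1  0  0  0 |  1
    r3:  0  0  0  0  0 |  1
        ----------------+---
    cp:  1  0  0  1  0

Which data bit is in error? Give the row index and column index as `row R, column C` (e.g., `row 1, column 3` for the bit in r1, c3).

Recompute each row's even parity and compare to rp:
  r0: data parity 1, sent rp 1 → ok
  r1: data parity 1, sent rp 1 → ok
  r2: data parity 1, sent rp 1 → ok
  r3: data parity 0, sent rp 1 → mismatch
Recompute each column's even parity and compare to cp:
  c0: data parity 1, sent cp 1 → ok
  c1: data parity 1, sent cp 0 → mismatch
  c2: data parity 0, sent cp 0 → ok
  c3: data parity 1, sent cp 1 → ok
  c4: data parity 0, sent cp 0 → ok
Exactly one row (r3) and one column (c1) fail → the flipped bit is at their intersection.

row 3, column 1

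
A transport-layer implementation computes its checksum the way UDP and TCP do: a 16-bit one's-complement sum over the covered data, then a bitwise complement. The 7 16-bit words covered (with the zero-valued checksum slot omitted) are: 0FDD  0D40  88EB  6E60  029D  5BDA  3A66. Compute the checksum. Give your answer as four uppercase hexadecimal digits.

One's-complement addition (fold any carry out of bit 15 back into bit 0):
  0x0FDD + 0x0D40 = 0x01D1D
  0x1D1D + 0x88EB = 0x0A608
  0xA608 + 0x6E60 = 0x11468 → wrap carry → 0x1469
  0x1469 + 0x029D = 0x01706
  0x1706 + 0x5BDA = 0x072E0
  0x72E0 + 0x3A66 = 0x0AD46
One's-complement sum = 0xAD46.
Checksum = ~0xAD46 & 0xFFFF = 0x52B9.

52B9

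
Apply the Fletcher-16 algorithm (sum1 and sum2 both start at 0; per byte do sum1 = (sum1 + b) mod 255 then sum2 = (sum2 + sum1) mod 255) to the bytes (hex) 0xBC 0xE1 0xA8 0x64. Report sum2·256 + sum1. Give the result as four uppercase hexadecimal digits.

Running sums (mod 255):
  after byte 0 (0xBC): sum1=188, sum2=188
  after byte 1 (0xE1): sum1=158, sum2=91
  after byte 2 (0xA8): sum1=71, sum2=162
  after byte 3 (0x64): sum1=171, sum2=78
Checksum = sum2·256 + sum1 = 78·256 + 171 = 20139 = 0x4EAB.

4EAB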